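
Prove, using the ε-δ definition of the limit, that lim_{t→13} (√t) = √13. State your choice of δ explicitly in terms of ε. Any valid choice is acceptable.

Fix ε > 0. We want δ > 0 such that 0 < |t − 13| < δ implies |√t − √13| < ε.
Rationalise: √t − √13 = (t − 13)/(√t + √13), so |√t − √13| = |t − 13|/(√t + √13).
Restrict δ ≤ 13 so that |t − 13| < 13 forces t > 0, and then √t + √13 > √13.
Hence |√t − √13| < |t − 13|/√13, which is < ε once |t − 13| < √13·ε.
Take δ = min(13, √13·ε). If 0 < |t − 13| < δ then t > 0 and |√t − √13| < |t − 13|/√13 < ε.

δ = min(13, √13·ε)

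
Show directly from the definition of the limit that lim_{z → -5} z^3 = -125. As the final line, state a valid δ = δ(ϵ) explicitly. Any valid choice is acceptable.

δ = min(2, ϵ/109)

Let ϵ > 0. We seek δ > 0 with 0 < |z + 5| < δ ⇒ |z^3 + 125| < ϵ.
Factor: z^3 + 125 = (z + 5)(z^2 - 5z + 25), so |z^3 + 125| = |z + 5|·|z^2 - 5z + 25|.
Impose δ ≤ 2 so that |z| < 7; then |z^2 - 5z + 25| ≤ 109.
Hence |z^3 + 125| ≤ 109|z + 5|, which is < ϵ once |z + 5| < ϵ/109.
Take δ = min(2, ϵ/109). If 0 < |z + 5| < δ then both bounds hold and |z^3 + 125| ≤ 109|z + 5| < 109·(ϵ/109) = ϵ.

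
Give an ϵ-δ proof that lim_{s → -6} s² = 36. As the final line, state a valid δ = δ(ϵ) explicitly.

Let ϵ > 0. We seek δ > 0 with 0 < |s + 6| < δ ⇒ |s² − 36| < ϵ.
Factor: s² − 36 = (s + 6)(s - 6), so |s² − 36| = |s + 6|·|s - 6|.
Impose δ ≤ 2 so that |s| < 8; then |s - 6| ≤ 14.
Hence |s² − 36| ≤ 14|s + 6|, which is < ϵ once |s + 6| < ϵ/14.
Take δ = min(2, ϵ/14). If 0 < |s + 6| < δ then both bounds hold and |s² − 36| ≤ 14|s + 6| < 14·(ϵ/14) = ϵ.

δ = min(2, ϵ/14)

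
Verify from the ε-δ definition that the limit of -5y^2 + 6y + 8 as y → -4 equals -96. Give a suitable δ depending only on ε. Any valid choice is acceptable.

Let ε > 0 be given. We want δ > 0 such that 0 < |y + 4| < δ implies |(-5y^2 + 6y + 8) + 96| < ε.
(-5y^2 + 6y + 8) + 96 = -5y^2 + 6y + 104 = (y + 4)(-5y + 26).
So |(-5y^2 + 6y + 8) + 96| = |y + 4|·|-5y + 26|.
Assume first that |y + 4| < 2, so |y| < 6. Then |-5y + 26| ≤ 5·6 + 26 = 56.
Hence |(-5y^2 + 6y + 8) + 96| ≤ 56|y + 4| < ε provided |y + 4| < ε/56.
Choosing δ = min(2, ε/56) ensures both conditions, hence |(-5y^2 + 6y + 8) + 96| < ε.

δ = min(2, ε/56)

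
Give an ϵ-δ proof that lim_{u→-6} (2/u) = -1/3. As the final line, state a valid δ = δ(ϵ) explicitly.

δ = min(3, 9ϵ)

Let ϵ > 0. We seek δ > 0 such that 0 < |u + 6| < δ implies |2/u + 1/3| < ϵ.
|2/u + 1/3| = 2·|-6 − u|/(6·|u|) = 2|u + 6|/(6|u|).
Restrict δ ≤ 3. Then |u + 6| < 3 gives |u| > 3, so 6|u| > 18.
Then |2/u + 1/3| < 2|u + 6|/18, which is < ϵ when |u + 6| < 9ϵ.
Take δ = min(3, 9ϵ). Then 0 < |u + 6| < δ gives both |u + 6| < 3 and |u + 6| < 9ϵ, so |2/u + 1/3| < ϵ.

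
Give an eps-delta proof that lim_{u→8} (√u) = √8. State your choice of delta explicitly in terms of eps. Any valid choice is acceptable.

Fix eps > 0. We want delta > 0 such that 0 < |u − 8| < delta implies |√u − √8| < eps.
Multiplying by the conjugate, |√u − √8| = |u − 8|/(√u + √8).
Restrict delta ≤ 8 so that |u − 8| < 8 forces u > 0, and then √u + √8 > √8.
Hence |√u − √8| < |u − 8|/√8, which is < eps once |u − 8| < √8·eps.
Take delta = min(8, √8·eps). If 0 < |u − 8| < delta then u > 0 and |√u − √8| < |u − 8|/√8 < eps.

delta = min(8, √8·eps)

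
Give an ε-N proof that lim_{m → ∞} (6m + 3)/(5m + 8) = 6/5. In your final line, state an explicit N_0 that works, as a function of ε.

Suppose ε > 0. For m ≥ 1, |(6m + 3)/(5m + 8) − (6/5)| = |-33|/(5(5m + 8)) = 33/(5(5m + 8)).
Since 5m + 8 ≥ 5m for m ≥ 1, this is ≤ 33/(5·5m) = (33/25)/m.
So |(6m + 3)/(5m + 8) − (6/5)| < ε whenever m > (33/25)/ε.
Take N_0 = (33/25)/ε. If m > N_0 then |(6m + 3)/(5m + 8) − (6/5)| ≤ (33/25)/m < ε.

N_0 = (33/25)/ε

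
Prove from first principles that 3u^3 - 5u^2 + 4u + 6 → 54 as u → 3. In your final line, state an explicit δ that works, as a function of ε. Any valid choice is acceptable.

Fix ε > 0. We want δ > 0 such that 0 < |u − 3| < δ implies |(3u^3 - 5u^2 + 4u + 6) − 54| < ε.
(3u^3 - 5u^2 + 4u + 6) − 54 = 3u^3 - 5u^2 + 4u - 48 = (u − 3)(3u^2 + 4u + 16).
So |(3u^3 - 5u^2 + 4u + 6) − 54| = |u − 3|·|3u^2 + 4u + 16|.
Require δ ≤ 1. Then |u − 3| < 1 gives |u| < 4, and by the triangle inequality |3u^2 + 4u + 16| ≤ 3·4^2 + 4·4 + 16 = 80.
Hence |(3u^3 - 5u^2 + 4u + 6) − 54| ≤ 80|u − 3| < ε provided |u − 3| < ε/80.
Take δ = min(1, ε/80). Then 0 < |u − 3| < δ gives both |u − 3| < 1 and |u − 3| < ε/80, so |(3u^3 - 5u^2 + 4u + 6) − 54| < ε.

δ = min(1, ε/80)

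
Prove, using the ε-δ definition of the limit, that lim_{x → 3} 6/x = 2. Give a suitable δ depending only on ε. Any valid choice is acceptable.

Let ε > 0. We seek δ > 0 such that 0 < |x − 3| < δ implies |6/x − 2| < ε.
|6/x − 2| = 6·|3 − x|/(3·|x|) = 6|x − 3|/(3|x|).
Require δ ≤ 3/2 so that |x| > 3 − 3/2 = 3/2, hence 3|x| > 9/2.
Then |6/x − 2| < 6|x − 3|/(9/2), which is < ε when |x − 3| < (3/4)ε.
Take δ = min(3/2, (3/4)ε). Then 0 < |x − 3| < δ gives both |x − 3| < 3/2 and |x − 3| < (3/4)ε, so |6/x − 2| < ε.

δ = min(3/2, (3/4)ε)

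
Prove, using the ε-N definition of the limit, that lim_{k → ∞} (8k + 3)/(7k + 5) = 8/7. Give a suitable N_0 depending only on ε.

Let ε > 0. For k ≥ 1, |(8k + 3)/(7k + 5) − (8/7)| = |-19|/(7(7k + 5)) = 19/(7(7k + 5)).
Since 7k + 5 ≥ 7k for k ≥ 1, this is ≤ 19/(7·7k) = (19/49)/k.
So |(8k + 3)/(7k + 5) − (8/7)| < ε whenever k > (19/49)/ε.
Take N_0 = (19/49)/ε. If k > N_0 then |(8k + 3)/(7k + 5) − (8/7)| ≤ (19/49)/k < ε.

N_0 = (19/49)/ε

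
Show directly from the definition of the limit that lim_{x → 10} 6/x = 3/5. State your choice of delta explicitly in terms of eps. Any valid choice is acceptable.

delta = min(5, (25/3)eps)

Let eps > 0 be given. We seek delta > 0 such that 0 < |x − 10| < delta implies |6/x − (3/5)| < eps.
|6/x − (3/5)| = 6·|10 − x|/(10·|x|) = 6|x − 10|/(10|x|).
Require delta ≤ 5 so that |x| > 10 − 5 = 5, hence 10|x| > 50.
Then |6/x − (3/5)| < 6|x − 10|/50, which is < eps when |x − 10| < (25/3)eps.
Take delta = min(5, (25/3)eps). Then 0 < |x − 10| < delta gives both |x − 10| < 5 and |x − 10| < (25/3)eps, so |6/x − (3/5)| < eps.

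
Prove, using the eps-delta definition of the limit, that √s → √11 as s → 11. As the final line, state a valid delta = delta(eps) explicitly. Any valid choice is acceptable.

delta = min(11, √11·eps)

Suppose eps > 0. We want delta > 0 such that 0 < |s − 11| < delta implies |√s − √11| < eps.
Multiplying by the conjugate, |√s − √11| = |s − 11|/(√s + √11).
Restrict delta ≤ 11 so that |s − 11| < 11 forces s > 0, and then √s + √11 > √11.
Hence |√s − √11| < |s − 11|/√11, which is < eps once |s − 11| < √11·eps.
Take delta = min(11, √11·eps). If 0 < |s − 11| < delta then s > 0 and |√s − √11| < |s − 11|/√11 < eps.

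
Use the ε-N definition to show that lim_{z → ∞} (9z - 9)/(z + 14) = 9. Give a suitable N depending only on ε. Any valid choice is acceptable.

N = 135/ε

Let ε > 0. We seek N > 0 such that z > N implies |(9z - 9)/(z + 14) − 9| < ε.
(9z - 9)/(z + 14) − 9 = ((9z - 9) − 9(z + 14)) / ((z + 14)) = -135/((z + 14)).
For z > 0 we have z + 14 > z, so |(9z - 9)/(z + 14) − 9| = 135/((z + 14)) < 135/(z) = 135/z.
Thus |(9z - 9)/(z + 14) − 9| < ε whenever z > 135/ε.
Take N = 135/ε. If z > N then |(9z - 9)/(z + 14) − 9| < 135/z < ε.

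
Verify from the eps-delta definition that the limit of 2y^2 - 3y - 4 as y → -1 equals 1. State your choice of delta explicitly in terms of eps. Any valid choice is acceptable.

delta = min(1, eps/9)

Suppose eps > 0. We want delta > 0 such that 0 < |y + 1| < delta implies |(2y^2 - 3y - 4) − 1| < eps.
(2y^2 - 3y - 4) − 1 = 2y^2 - 3y - 5 = (y + 1)(2y - 5).
So |(2y^2 - 3y - 4) − 1| = |y + 1|·|2y - 5|.
Require delta ≤ 1. Then |y + 1| < 1 gives |y| < 2, and by the triangle inequality |2y - 5| ≤ 2·2 + 5 = 9.
Hence |(2y^2 - 3y - 4) − 1| ≤ 9|y + 1| < eps provided |y + 1| < eps/9.
Take delta = min(1, eps/9). Then 0 < |y + 1| < delta gives both |y + 1| < 1 and |y + 1| < eps/9, so |(2y^2 - 3y - 4) − 1| < eps.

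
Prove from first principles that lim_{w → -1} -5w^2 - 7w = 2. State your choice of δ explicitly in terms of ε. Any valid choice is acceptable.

Suppose ε > 0. We want δ > 0 such that 0 < |w + 1| < δ implies |(-5w^2 - 7w) − 2| < ε.
(-5w^2 - 7w) − 2 = -5w^2 - 7w - 2 = (w + 1)(-5w - 2).
So |(-5w^2 - 7w) − 2| = |w + 1|·|-5w - 2|.
Require δ ≤ 2. Then |w + 1| < 2 gives |w| < 3, and by the triangle inequality |-5w - 2| ≤ 5·3 + 2 = 17.
Hence |(-5w^2 - 7w) − 2| ≤ 17|w + 1| < ε provided |w + 1| < ε/17.
Choosing δ = min(2, ε/17) ensures both conditions, hence |(-5w^2 - 7w) − 2| < ε.

δ = min(2, ε/17)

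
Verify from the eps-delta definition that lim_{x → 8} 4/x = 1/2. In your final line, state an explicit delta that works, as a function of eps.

delta = min(4, 8eps)

Suppose eps > 0. We seek delta > 0 such that 0 < |x − 8| < delta implies |4/x − (1/2)| < eps.
|4/x − (1/2)| = 4·|8 − x|/(8·|x|) = 4|x − 8|/(8|x|).
Require delta ≤ 4 so that |x| > 8 − 4 = 4, hence 8|x| > 32.
Then |4/x − (1/2)| < 4|x − 8|/32, which is < eps when |x − 8| < 8eps.
Take delta = min(4, 8eps). Then 0 < |x − 8| < delta gives both |x − 8| < 4 and |x − 8| < 8eps, so |4/x − (1/2)| < eps.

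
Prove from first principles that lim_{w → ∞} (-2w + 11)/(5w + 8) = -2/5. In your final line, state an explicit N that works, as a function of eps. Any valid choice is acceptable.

N = (71/25)/eps

Let eps > 0 be given. We seek N > 0 such that w > N implies |(-2w + 11)/(5w + 8) + 2/5| < eps.
(-2w + 11)/(5w + 8) + 2/5 = (5(-2w + 11) − (-2)(5w + 8)) / (5(5w + 8)) = 71/(5(5w + 8)).
For w > 0 we have 5w + 8 > 5w, so |(-2w + 11)/(5w + 8) + 2/5| = 71/(5(5w + 8)) < 71/(5·5w) = (71/25)/w.
Thus |(-2w + 11)/(5w + 8) + 2/5| < eps whenever w > (71/25)/eps.
Take N = (71/25)/eps. If w > N then |(-2w + 11)/(5w + 8) + 2/5| < (71/25)/w < eps.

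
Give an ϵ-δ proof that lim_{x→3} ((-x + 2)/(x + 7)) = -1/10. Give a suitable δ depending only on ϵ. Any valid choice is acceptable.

δ = min(5, (50/9)ϵ)

Let ϵ > 0. We want δ > 0 with 0 < |x − 3| < δ ⇒ |(-x + 2)/(x + 7) + 1/10| < ϵ.
Combining over a common denominator, (-x + 2)/(x + 7) + 1/10 = [(-x + 2)·10 − (-1)·(x + 7)] / [10·(x + 7)] = -9(x − 3) / (10(x + 7)).
So |(-x + 2)/(x + 7) + 1/10| = 9|x − 3| / (10·|x + 7|).
Require δ ≤ 5, so |x + 7| ≥ |10| − |x − 3| > 10 − 5 = 5.
Hence |(-x + 2)/(x + 7) + 1/10| < 9|x − 3|/(10·5) = (9/50)|x − 3|, which is < ϵ once |x − 3| < (50/9)ϵ.
Take δ = min(5, (50/9)ϵ). Then 0 < |x − 3| < δ forces both bounds, so |(-x + 2)/(x + 7) + 1/10| < ϵ.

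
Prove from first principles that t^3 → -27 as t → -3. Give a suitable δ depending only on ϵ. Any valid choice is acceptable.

Let ϵ > 0 be given. We seek δ > 0 with 0 < |t + 3| < δ ⇒ |t^3 + 27| < ϵ.
Factor: t^3 + 27 = (t + 3)(t^2 - 3t + 9), so |t^3 + 27| = |t + 3|·|t^2 - 3t + 9|.
Impose δ ≤ 1 so that |t| < 4; then |t^2 - 3t + 9| ≤ 37.
Hence |t^3 + 27| ≤ 37|t + 3|, which is < ϵ once |t + 3| < ϵ/37.
Take δ = min(1, ϵ/37). If 0 < |t + 3| < δ then both bounds hold and |t^3 + 27| ≤ 37|t + 3| < 37·(ϵ/37) = ϵ.

δ = min(1, ϵ/37)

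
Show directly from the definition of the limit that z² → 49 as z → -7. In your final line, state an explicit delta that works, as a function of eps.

delta = min(2, eps/16)

Suppose eps > 0. We seek delta > 0 with 0 < |z + 7| < delta ⇒ |z² − 49| < eps.
Factor: z² − 49 = (z + 7)(z - 7), so |z² − 49| = |z + 7|·|z - 7|.
Impose delta ≤ 2 so that |z| < 9; then |z - 7| ≤ 16.
Hence |z² − 49| ≤ 16|z + 7|, which is < eps once |z + 7| < eps/16.
Take delta = min(2, eps/16). If 0 < |z + 7| < delta then both bounds hold and |z² − 49| ≤ 16|z + 7| < 16·(eps/16) = eps.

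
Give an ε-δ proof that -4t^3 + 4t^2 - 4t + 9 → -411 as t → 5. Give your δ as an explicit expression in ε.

δ = min(2, ε/392)

Let ε > 0. We want δ > 0 such that 0 < |t − 5| < δ implies |(-4t^3 + 4t^2 - 4t + 9) + 411| < ε.
(-4t^3 + 4t^2 - 4t + 9) + 411 = -4t^3 + 4t^2 - 4t + 420 = (t − 5)(-4t^2 - 16t - 84).
So |(-4t^3 + 4t^2 - 4t + 9) + 411| = |t − 5|·|-4t^2 - 16t - 84|.
Require δ ≤ 2. Then |t − 5| < 2 gives |t| < 7, and by the triangle inequality |-4t^2 - 16t - 84| ≤ 4·7^2 + 16·7 + 84 = 392.
Hence |(-4t^3 + 4t^2 - 4t + 9) + 411| ≤ 392|t − 5| < ε provided |t − 5| < ε/392.
Choosing δ = min(2, ε/392) ensures both conditions, hence |(-4t^3 + 4t^2 - 4t + 9) + 411| < ε.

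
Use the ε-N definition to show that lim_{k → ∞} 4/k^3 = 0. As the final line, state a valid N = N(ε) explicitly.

Let ε > 0. For k ≥ 1, |4/k^3 − 0| = 4/k^3.
4/k^3 < ε ⇔ k^3 > 4/ε ⇔ k > (4/ε)^{1/3}.
Take N = (4/ε)^{1/3}. Then k > N implies 4/k^3 < ε.

N = (4/ε)^{1/3}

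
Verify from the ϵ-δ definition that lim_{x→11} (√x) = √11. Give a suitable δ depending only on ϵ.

δ = min(11, √11·ϵ)

Fix ϵ > 0. We want δ > 0 such that 0 < |x − 11| < δ implies |√x − √11| < ϵ.
Rationalise: √x − √11 = (x − 11)/(√x + √11), so |√x − √11| = |x − 11|/(√x + √11).
Restrict δ ≤ 11 so that |x − 11| < 11 forces x > 0, and then √x + √11 > √11.
Hence |√x − √11| < |x − 11|/√11, which is < ϵ once |x − 11| < √11·ϵ.
Take δ = min(11, √11·ϵ). If 0 < |x − 11| < δ then x > 0 and |√x − √11| < |x − 11|/√11 < ϵ.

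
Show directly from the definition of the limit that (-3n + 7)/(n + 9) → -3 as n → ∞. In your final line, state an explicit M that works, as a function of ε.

M = 34/ε

Let ε > 0. For n ≥ 1, |(-3n + 7)/(n + 9) + 3| = |34|/((n + 9)) = 34/((n + 9)).
Since n + 9 ≥ n for n ≥ 1, this is ≤ 34/(n) = 34/n.
So |(-3n + 7)/(n + 9) + 3| < ε whenever n > 34/ε.
Take M = 34/ε. If n > M then |(-3n + 7)/(n + 9) + 3| ≤ 34/n < ε.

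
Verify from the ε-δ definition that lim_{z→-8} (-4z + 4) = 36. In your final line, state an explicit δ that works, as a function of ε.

Let ε > 0. We need δ > 0 so that 0 < |z + 8| < δ implies |(-4z + 4) − 36| < ε.
Since (-4z + 4) − 36 = -4(z + 8), we have |(-4z + 4) − 36| = 4|z + 8|.
So 4|z + 8| < ε exactly when |z + 8| < ε/4.
Choosing δ = ε/4 gives |(-4z + 4) − 36| = 4|z + 8| < ε whenever |z + 8| < δ.

δ = ε/4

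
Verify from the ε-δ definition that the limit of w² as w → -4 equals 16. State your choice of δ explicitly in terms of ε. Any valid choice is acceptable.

Suppose ε > 0. We seek δ > 0 with 0 < |w + 4| < δ ⇒ |w² − 16| < ε.
Factor: w² − 16 = (w + 4)(w - 4), so |w² − 16| = |w + 4|·|w - 4|.
Impose δ ≤ 1 so that |w| < 5; then |w - 4| ≤ 9.
Hence |w² − 16| ≤ 9|w + 4|, which is < ε once |w + 4| < ε/9.
Take δ = min(1, ε/9). If 0 < |w + 4| < δ then both bounds hold and |w² − 16| ≤ 9|w + 4| < 9·(ε/9) = ε.

δ = min(1, ε/9)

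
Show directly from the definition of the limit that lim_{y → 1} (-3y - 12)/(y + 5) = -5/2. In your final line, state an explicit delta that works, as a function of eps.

Fix eps > 0. We want delta > 0 with 0 < |y − 1| < delta ⇒ |(-3y - 12)/(y + 5) + 5/2| < eps.
Combining over a common denominator, (-3y - 12)/(y + 5) + 5/2 = [(-3y - 12)·6 − (-15)·(y + 5)] / [6·(y + 5)] = -3(y − 1) / (6(y + 5)).
So |(-3y - 12)/(y + 5) + 5/2| = 3|y − 1| / (6·|y + 5|).
Require delta ≤ 3, so |y + 5| ≥ |6| − |y − 1| > 6 − 3 = 3.
Hence |(-3y - 12)/(y + 5) + 5/2| < 3|y − 1|/(6·3) = (1/6)|y − 1|, which is < eps once |y − 1| < 6eps.
Take delta = min(3, 6eps). Then 0 < |y − 1| < delta forces both bounds, so |(-3y - 12)/(y + 5) + 5/2| < eps.

delta = min(3, 6eps)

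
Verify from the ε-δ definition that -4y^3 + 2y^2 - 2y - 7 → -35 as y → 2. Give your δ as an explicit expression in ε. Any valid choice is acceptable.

δ = min(1, ε/68)

Let ε > 0. We want δ > 0 such that 0 < |y − 2| < δ implies |(-4y^3 + 2y^2 - 2y - 7) + 35| < ε.
(-4y^3 + 2y^2 - 2y - 7) + 35 = -4y^3 + 2y^2 - 2y + 28 = (y − 2)(-4y^2 - 6y - 14).
So |(-4y^3 + 2y^2 - 2y - 7) + 35| = |y − 2|·|-4y^2 - 6y - 14|.
Assume first that |y − 2| < 1, so |y| < 3. Then |-4y^2 - 6y - 14| ≤ 4·3^2 + 6·3 + 14 = 68.
Hence |(-4y^3 + 2y^2 - 2y - 7) + 35| ≤ 68|y − 2| < ε provided |y − 2| < ε/68.
Choosing δ = min(1, ε/68) ensures both conditions, hence |(-4y^3 + 2y^2 - 2y - 7) + 35| < ε.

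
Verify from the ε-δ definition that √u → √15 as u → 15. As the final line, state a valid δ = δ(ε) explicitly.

δ = min(15, √15·ε)

Let ε > 0. We want δ > 0 such that 0 < |u − 15| < δ implies |√u − √15| < ε.
Rationalise: √u − √15 = (u − 15)/(√u + √15), so |√u − √15| = |u − 15|/(√u + √15).
Restrict δ ≤ 15 so that |u − 15| < 15 forces u > 0, and then √u + √15 > √15.
Hence |√u − √15| < |u − 15|/√15, which is < ε once |u − 15| < √15·ε.
Take δ = min(15, √15·ε). If 0 < |u − 15| < δ then u > 0 and |√u − √15| < |u − 15|/√15 < ε.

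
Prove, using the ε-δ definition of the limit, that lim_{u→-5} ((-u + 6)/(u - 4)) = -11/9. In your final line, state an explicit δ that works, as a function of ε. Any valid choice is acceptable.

Fix ε > 0. We want δ > 0 with 0 < |u + 5| < δ ⇒ |(-u + 6)/(u - 4) + 11/9| < ε.
Combining over a common denominator, (-u + 6)/(u - 4) + 11/9 = [(-u + 6)·(-9) − 11·(u - 4)] / [(-9)·(u - 4)] = -2(u + 5) / ((-9)(u - 4)).
So |(-u + 6)/(u - 4) + 11/9| = 2|u + 5| / (9·|u − 4|).
Require δ ≤ 9/2, so |u − 4| ≥ |-9| − |u + 5| > 9 − 9/2 = 9/2.
Hence |(-u + 6)/(u - 4) + 11/9| < 2|u + 5|/(9·(9/2)) = (4/81)|u + 5|, which is < ε once |u + 5| < (81/4)ε.
Take δ = min(9/2, (81/4)ε). Then 0 < |u + 5| < δ forces both bounds, so |(-u + 6)/(u - 4) + 11/9| < ε.

δ = min(9/2, (81/4)ε)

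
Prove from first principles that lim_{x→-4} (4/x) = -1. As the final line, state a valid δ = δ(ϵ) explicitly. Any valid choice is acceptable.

δ = min(2, 2ϵ)

Suppose ϵ > 0. We seek δ > 0 such that 0 < |x + 4| < δ implies |4/x + 1| < ϵ.
|4/x + 1| = 4·|-4 − x|/(4·|x|) = 4|x + 4|/(4|x|).
Require δ ≤ 2 so that |x| > 4 − 2 = 2, hence 4|x| > 8.
Then |4/x + 1| < 4|x + 4|/8, which is < ϵ when |x + 4| < 2ϵ.
Take δ = min(2, 2ϵ). Then 0 < |x + 4| < δ gives both |x + 4| < 2 and |x + 4| < 2ϵ, so |4/x + 1| < ϵ.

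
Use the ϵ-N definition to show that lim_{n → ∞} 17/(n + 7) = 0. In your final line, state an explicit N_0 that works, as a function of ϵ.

N_0 = 17/ϵ

Suppose ϵ > 0. For n ≥ 1, |17/(n + 7) − 0| = 17/(n + 7) ≤ 17/n.
We need 17/n < ϵ, i.e. n > 17/ϵ.
Take N_0 = 17/ϵ. If n > N_0 then |17/(n + 7)| ≤ 17/n < ϵ.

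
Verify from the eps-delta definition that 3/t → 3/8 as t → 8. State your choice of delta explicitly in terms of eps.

delta = min(4, (32/3)eps)

Let eps > 0. We seek delta > 0 such that 0 < |t − 8| < delta implies |3/t − (3/8)| < eps.
|3/t − (3/8)| = 3·|8 − t|/(8·|t|) = 3|t − 8|/(8|t|).
Restrict delta ≤ 4. Then |t − 8| < 4 gives |t| > 4, so 8|t| > 32.
Then |3/t − (3/8)| < 3|t − 8|/32, which is < eps when |t − 8| < (32/3)eps.
Take delta = min(4, (32/3)eps). Then 0 < |t − 8| < delta gives both |t − 8| < 4 and |t − 8| < (32/3)eps, so |3/t − (3/8)| < eps.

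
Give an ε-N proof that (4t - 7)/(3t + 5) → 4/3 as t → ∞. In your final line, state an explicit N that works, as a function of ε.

Let ε > 0. We seek N > 0 such that t > N implies |(4t - 7)/(3t + 5) − (4/3)| < ε.
(4t - 7)/(3t + 5) − (4/3) = (3(4t - 7) − 4(3t + 5)) / (3(3t + 5)) = -41/(3(3t + 5)).
For t > 0 we have 3t + 5 > 3t, so |(4t - 7)/(3t + 5) − (4/3)| = 41/(3(3t + 5)) < 41/(3·3t) = (41/9)/t.
Thus |(4t - 7)/(3t + 5) − (4/3)| < ε whenever t > (41/9)/ε.
Take N = (41/9)/ε. If t > N then |(4t - 7)/(3t + 5) − (4/3)| < (41/9)/t < ε.

N = (41/9)/ε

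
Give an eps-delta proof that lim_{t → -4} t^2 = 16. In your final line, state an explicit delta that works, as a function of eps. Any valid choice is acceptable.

Suppose eps > 0. We seek delta > 0 with 0 < |t + 4| < delta ⇒ |t^2 − 16| < eps.
Factor: t^2 − 16 = (t + 4)(t - 4), so |t^2 − 16| = |t + 4|·|t - 4|.
Restrict delta ≤ 1. Then |t + 4| < 1 gives |t| < 5, so by the triangle inequality |t - 4| ≤ 5 + 4 = 9.
Hence |t^2 − 16| ≤ 9|t + 4|, which is < eps once |t + 4| < eps/9.
Take delta = min(1, eps/9). If 0 < |t + 4| < delta then both bounds hold and |t^2 − 16| ≤ 9|t + 4| < 9·(eps/9) = eps.

delta = min(1, eps/9)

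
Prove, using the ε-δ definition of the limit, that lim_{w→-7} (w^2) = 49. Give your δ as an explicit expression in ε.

δ = min(1, ε/15)

Let ε > 0. We seek δ > 0 with 0 < |w + 7| < δ ⇒ |w^2 − 49| < ε.
Factor: w^2 − 49 = (w + 7)(w - 7), so |w^2 − 49| = |w + 7|·|w - 7|.
Impose δ ≤ 1 so that |w| < 8; then |w - 7| ≤ 15.
Hence |w^2 − 49| ≤ 15|w + 7|, which is < ε once |w + 7| < ε/15.
Take δ = min(1, ε/15). If 0 < |w + 7| < δ then both bounds hold and |w^2 − 49| ≤ 15|w + 7| < 15·(ε/15) = ε.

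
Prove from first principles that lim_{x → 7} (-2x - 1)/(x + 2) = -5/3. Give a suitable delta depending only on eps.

delta = min(9/2, (27/2)eps)

Let eps > 0. We want delta > 0 with 0 < |x − 7| < delta ⇒ |(-2x - 1)/(x + 2) + 5/3| < eps.
Combining over a common denominator, (-2x - 1)/(x + 2) + 5/3 = [(-2x - 1)·9 − (-15)·(x + 2)] / [9·(x + 2)] = -3(x − 7) / (9(x + 2)).
So |(-2x - 1)/(x + 2) + 5/3| = 3|x − 7| / (9·|x + 2|).
Require delta ≤ 9/2, so |x + 2| ≥ |9| − |x − 7| > 9 − 9/2 = 9/2.
Hence |(-2x - 1)/(x + 2) + 5/3| < 3|x − 7|/(9·(9/2)) = (2/27)|x − 7|, which is < eps once |x − 7| < (27/2)eps.
Take delta = min(9/2, (27/2)eps). Then 0 < |x − 7| < delta forces both bounds, so |(-2x - 1)/(x + 2) + 5/3| < eps.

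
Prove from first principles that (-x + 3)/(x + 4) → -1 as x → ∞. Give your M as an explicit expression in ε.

M = 7/ε

Let ε > 0 be given. We seek M > 0 such that x > M implies |(-x + 3)/(x + 4) + 1| < ε.
(-x + 3)/(x + 4) + 1 = ((-x + 3) − (-1)(x + 4)) / ((x + 4)) = 7/((x + 4)).
For x > 0 we have x + 4 > x, so |(-x + 3)/(x + 4) + 1| = 7/((x + 4)) < 7/(x) = 7/x.
Thus |(-x + 3)/(x + 4) + 1| < ε whenever x > 7/ε.
Take M = 7/ε. If x > M then |(-x + 3)/(x + 4) + 1| < 7/x < ε.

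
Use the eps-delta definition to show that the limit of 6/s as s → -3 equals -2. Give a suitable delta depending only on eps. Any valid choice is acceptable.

Fix eps > 0. We seek delta > 0 such that 0 < |s + 3| < delta implies |6/s + 2| < eps.
|6/s + 2| = 6·|-3 − s|/(3·|s|) = 6|s + 3|/(3|s|).
Require delta ≤ 3/2 so that |s| > 3 − 3/2 = 3/2, hence 3|s| > 9/2.
Then |6/s + 2| < 6|s + 3|/(9/2), which is < eps when |s + 3| < (3/4)eps.
Take delta = min(3/2, (3/4)eps). Then 0 < |s + 3| < delta gives both |s + 3| < 3/2 and |s + 3| < (3/4)eps, so |6/s + 2| < eps.

delta = min(3/2, (3/4)eps)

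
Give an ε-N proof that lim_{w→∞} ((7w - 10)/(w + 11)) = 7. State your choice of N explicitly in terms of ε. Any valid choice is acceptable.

Suppose ε > 0. We seek N > 0 such that w > N implies |(7w - 10)/(w + 11) − 7| < ε.
(7w - 10)/(w + 11) − 7 = ((7w - 10) − 7(w + 11)) / ((w + 11)) = -87/((w + 11)).
For w > 0 we have w + 11 > w, so |(7w - 10)/(w + 11) − 7| = 87/((w + 11)) < 87/(w) = 87/w.
Thus |(7w - 10)/(w + 11) − 7| < ε whenever w > 87/ε.
Take N = 87/ε. If w > N then |(7w - 10)/(w + 11) − 7| < 87/w < ε.

N = 87/ε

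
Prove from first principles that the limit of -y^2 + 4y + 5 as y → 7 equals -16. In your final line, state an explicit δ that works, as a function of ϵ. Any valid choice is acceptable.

Fix ϵ > 0. We want δ > 0 such that 0 < |y − 7| < δ implies |(-y^2 + 4y + 5) + 16| < ϵ.
(-y^2 + 4y + 5) + 16 = -y^2 + 4y + 21 = (y − 7)(-y - 3).
So |(-y^2 + 4y + 5) + 16| = |y − 7|·|-y - 3|.
Require δ ≤ 2. Then |y − 7| < 2 gives |y| < 9, and by the triangle inequality |-y - 3| ≤ 9 + 3 = 12.
Hence |(-y^2 + 4y + 5) + 16| ≤ 12|y − 7| < ϵ provided |y − 7| < ϵ/12.
Take δ = min(2, ϵ/12). Then 0 < |y − 7| < δ gives both |y − 7| < 2 and |y − 7| < ϵ/12, so |(-y^2 + 4y + 5) + 16| < ϵ.

δ = min(2, ϵ/12)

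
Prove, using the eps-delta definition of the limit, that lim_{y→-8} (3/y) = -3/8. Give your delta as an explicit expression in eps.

delta = min(4, (32/3)eps)

Let eps > 0 be given. We seek delta > 0 such that 0 < |y + 8| < delta implies |3/y + 3/8| < eps.
|3/y + 3/8| = 3·|-8 − y|/(8·|y|) = 3|y + 8|/(8|y|).
Restrict delta ≤ 4. Then |y + 8| < 4 gives |y| > 4, so 8|y| > 32.
Then |3/y + 3/8| < 3|y + 8|/32, which is < eps when |y + 8| < (32/3)eps.
Take delta = min(4, (32/3)eps). Then 0 < |y + 8| < delta gives both |y + 8| < 4 and |y + 8| < (32/3)eps, so |3/y + 3/8| < eps.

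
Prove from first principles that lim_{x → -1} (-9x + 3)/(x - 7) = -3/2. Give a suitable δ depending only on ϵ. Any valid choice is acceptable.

δ = min(4, (8/15)ϵ)

Suppose ϵ > 0. We want δ > 0 with 0 < |x + 1| < δ ⇒ |(-9x + 3)/(x - 7) + 3/2| < ϵ.
Combining over a common denominator, (-9x + 3)/(x - 7) + 3/2 = [(-9x + 3)·(-8) − 12·(x - 7)] / [(-8)·(x - 7)] = 60(x + 1) / ((-8)(x - 7)).
So |(-9x + 3)/(x - 7) + 3/2| = 60|x + 1| / (8·|x − 7|).
Require δ ≤ 4, so |x − 7| ≥ |-8| − |x + 1| > 8 − 4 = 4.
Hence |(-9x + 3)/(x - 7) + 3/2| < 60|x + 1|/(8·4) = (15/8)|x + 1|, which is < ϵ once |x + 1| < (8/15)ϵ.
Take δ = min(4, (8/15)ϵ). Then 0 < |x + 1| < δ forces both bounds, so |(-9x + 3)/(x - 7) + 3/2| < ϵ.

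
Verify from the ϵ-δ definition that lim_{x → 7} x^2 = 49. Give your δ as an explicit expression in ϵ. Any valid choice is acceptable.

δ = min(1, ϵ/15)

Let ϵ > 0. We seek δ > 0 with 0 < |x − 7| < δ ⇒ |x^2 − 49| < ϵ.
Factor: x^2 − 49 = (x − 7)(x + 7), so |x^2 − 49| = |x − 7|·|x + 7|.
Impose δ ≤ 1 so that |x| < 8; then |x + 7| ≤ 15.
Hence |x^2 − 49| ≤ 15|x − 7|, which is < ϵ once |x − 7| < ϵ/15.
Take δ = min(1, ϵ/15). If 0 < |x − 7| < δ then both bounds hold and |x^2 − 49| ≤ 15|x − 7| < 15·(ϵ/15) = ϵ.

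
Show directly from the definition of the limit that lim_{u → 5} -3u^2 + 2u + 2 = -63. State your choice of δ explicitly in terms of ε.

Let ε > 0. We want δ > 0 such that 0 < |u − 5| < δ implies |(-3u^2 + 2u + 2) + 63| < ε.
(-3u^2 + 2u + 2) + 63 = -3u^2 + 2u + 65 = (u − 5)(-3u - 13).
So |(-3u^2 + 2u + 2) + 63| = |u − 5|·|-3u - 13|.
Require δ ≤ 1. Then |u − 5| < 1 gives |u| < 6, and by the triangle inequality |-3u - 13| ≤ 3·6 + 13 = 31.
Hence |(-3u^2 + 2u + 2) + 63| ≤ 31|u − 5| < ε provided |u − 5| < ε/31.
Take δ = min(1, ε/31). Then 0 < |u − 5| < δ gives both |u − 5| < 1 and |u − 5| < ε/31, so |(-3u^2 + 2u + 2) + 63| < ε.

δ = min(1, ε/31)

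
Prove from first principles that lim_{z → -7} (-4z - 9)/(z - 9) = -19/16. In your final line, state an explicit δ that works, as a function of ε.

Let ε > 0. We want δ > 0 with 0 < |z + 7| < δ ⇒ |(-4z - 9)/(z - 9) + 19/16| < ε.
Combining over a common denominator, (-4z - 9)/(z - 9) + 19/16 = [(-4z - 9)·(-16) − 19·(z - 9)] / [(-16)·(z - 9)] = 45(z + 7) / ((-16)(z - 9)).
So |(-4z - 9)/(z - 9) + 19/16| = 45|z + 7| / (16·|z − 9|).
Restrict δ ≤ 8. Then |z + 7| < 8 gives |z − 9| = |(z + 7) + (-16)| ≥ 16 − 8 = 8.
Hence |(-4z - 9)/(z - 9) + 19/16| < 45|z + 7|/(16·8) = (45/128)|z + 7|, which is < ε once |z + 7| < (128/45)ε.
Take δ = min(8, (128/45)ε). Then 0 < |z + 7| < δ forces both bounds, so |(-4z - 9)/(z - 9) + 19/16| < ε.

δ = min(8, (128/45)ε)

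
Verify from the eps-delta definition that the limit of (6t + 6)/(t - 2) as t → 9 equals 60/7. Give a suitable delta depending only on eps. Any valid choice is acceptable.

Fix eps > 0. We want delta > 0 with 0 < |t − 9| < delta ⇒ |(6t + 6)/(t - 2) − (60/7)| < eps.
Combining over a common denominator, (6t + 6)/(t - 2) − (60/7) = [(6t + 6)·7 − 60·(t - 2)] / [7·(t - 2)] = -18(t − 9) / (7(t - 2)).
So |(6t + 6)/(t - 2) − (60/7)| = 18|t − 9| / (7·|t − 2|).
Require delta ≤ 7/2, so |t − 2| ≥ |7| − |t − 9| > 7 − 7/2 = 7/2.
Hence |(6t + 6)/(t - 2) − (60/7)| < 18|t − 9|/(7·(7/2)) = (36/49)|t − 9|, which is < eps once |t − 9| < (49/36)eps.
Take delta = min(7/2, (49/36)eps). Then 0 < |t − 9| < delta forces both bounds, so |(6t + 6)/(t - 2) − (60/7)| < eps.

delta = min(7/2, (49/36)eps)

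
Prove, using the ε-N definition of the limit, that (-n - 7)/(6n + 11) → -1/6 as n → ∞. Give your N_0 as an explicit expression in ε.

Suppose ε > 0. For n ≥ 1, |(-n - 7)/(6n + 11) + 1/6| = |-31|/(6(6n + 11)) = 31/(6(6n + 11)).
Since 6n + 11 ≥ 6n for n ≥ 1, this is ≤ 31/(6·6n) = (31/36)/n.
So |(-n - 7)/(6n + 11) + 1/6| < ε whenever n > (31/36)/ε.
Take N_0 = (31/36)/ε. If n > N_0 then |(-n - 7)/(6n + 11) + 1/6| ≤ (31/36)/n < ε.

N_0 = (31/36)/ε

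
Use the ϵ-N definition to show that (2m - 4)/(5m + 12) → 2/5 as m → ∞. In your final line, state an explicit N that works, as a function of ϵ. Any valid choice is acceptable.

N = (44/25)/ϵ

Let ϵ > 0. For m ≥ 1, |(2m - 4)/(5m + 12) − (2/5)| = |-44|/(5(5m + 12)) = 44/(5(5m + 12)).
Since 5m + 12 ≥ 5m for m ≥ 1, this is ≤ 44/(5·5m) = (44/25)/m.
So |(2m - 4)/(5m + 12) − (2/5)| < ϵ whenever m > (44/25)/ϵ.
Take N = (44/25)/ϵ. If m > N then |(2m - 4)/(5m + 12) − (2/5)| ≤ (44/25)/m < ϵ.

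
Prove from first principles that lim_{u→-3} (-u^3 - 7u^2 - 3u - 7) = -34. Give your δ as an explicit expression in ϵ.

Let ϵ > 0. We want δ > 0 such that 0 < |u + 3| < δ implies |(-u^3 - 7u^2 - 3u - 7) + 34| < ϵ.
(-u^3 - 7u^2 - 3u - 7) + 34 = -u^3 - 7u^2 - 3u + 27 = (u + 3)(-u^2 - 4u + 9).
So |(-u^3 - 7u^2 - 3u - 7) + 34| = |u + 3|·|-u^2 - 4u + 9|.
Require δ ≤ 1. Then |u + 3| < 1 gives |u| < 4, and by the triangle inequality |-u^2 - 4u + 9| ≤ 4^2 + 4·4 + 9 = 41.
Hence |(-u^3 - 7u^2 - 3u - 7) + 34| ≤ 41|u + 3| < ϵ provided |u + 3| < ϵ/41.
Choosing δ = min(1, ϵ/41) ensures both conditions, hence |(-u^3 - 7u^2 - 3u - 7) + 34| < ϵ.

δ = min(1, ϵ/41)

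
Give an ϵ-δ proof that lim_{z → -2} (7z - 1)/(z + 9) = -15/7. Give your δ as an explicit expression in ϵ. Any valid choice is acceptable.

Let ϵ > 0 be given. We want δ > 0 with 0 < |z + 2| < δ ⇒ |(7z - 1)/(z + 9) + 15/7| < ϵ.
Combining over a common denominator, (7z - 1)/(z + 9) + 15/7 = [(7z - 1)·7 − (-15)·(z + 9)] / [7·(z + 9)] = 64(z + 2) / (7(z + 9)).
So |(7z - 1)/(z + 9) + 15/7| = 64|z + 2| / (7·|z + 9|).
Require δ ≤ 7/2, so |z + 9| ≥ |7| − |z + 2| > 7 − 7/2 = 7/2.
Hence |(7z - 1)/(z + 9) + 15/7| < 64|z + 2|/(7·(7/2)) = (128/49)|z + 2|, which is < ϵ once |z + 2| < (49/128)ϵ.
Take δ = min(7/2, (49/128)ϵ). Then 0 < |z + 2| < δ forces both bounds, so |(7z - 1)/(z + 9) + 15/7| < ϵ.

δ = min(7/2, (49/128)ϵ)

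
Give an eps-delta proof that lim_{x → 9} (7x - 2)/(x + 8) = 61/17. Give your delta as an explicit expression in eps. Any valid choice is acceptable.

delta = min(17/2, (289/116)eps)

Let eps > 0. We want delta > 0 with 0 < |x − 9| < delta ⇒ |(7x - 2)/(x + 8) − (61/17)| < eps.
Combining over a common denominator, (7x - 2)/(x + 8) − (61/17) = [(7x - 2)·17 − 61·(x + 8)] / [17·(x + 8)] = 58(x − 9) / (17(x + 8)).
So |(7x - 2)/(x + 8) − (61/17)| = 58|x − 9| / (17·|x + 8|).
Restrict delta ≤ 17/2. Then |x − 9| < 17/2 gives |x + 8| = |(x − 9) + 17| ≥ 17 − 17/2 = 17/2.
Hence |(7x - 2)/(x + 8) − (61/17)| < 58|x − 9|/(17·(17/2)) = (116/289)|x − 9|, which is < eps once |x − 9| < (289/116)eps.
Take delta = min(17/2, (289/116)eps). Then 0 < |x − 9| < delta forces both bounds, so |(7x - 2)/(x + 8) − (61/17)| < eps.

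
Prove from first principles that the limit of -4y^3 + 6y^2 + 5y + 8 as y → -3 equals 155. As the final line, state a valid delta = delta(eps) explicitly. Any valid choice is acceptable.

delta = min(1, eps/185)

Fix eps > 0. We want delta > 0 such that 0 < |y + 3| < delta implies |(-4y^3 + 6y^2 + 5y + 8) − 155| < eps.
(-4y^3 + 6y^2 + 5y + 8) − 155 = -4y^3 + 6y^2 + 5y - 147 = (y + 3)(-4y^2 + 18y - 49).
So |(-4y^3 + 6y^2 + 5y + 8) − 155| = |y + 3|·|-4y^2 + 18y - 49|.
Require delta ≤ 1. Then |y + 3| < 1 gives |y| < 4, and by the triangle inequality |-4y^2 + 18y - 49| ≤ 4·4^2 + 18·4 + 49 = 185.
Hence |(-4y^3 + 6y^2 + 5y + 8) − 155| ≤ 185|y + 3| < eps provided |y + 3| < eps/185.
Take delta = min(1, eps/185). Then 0 < |y + 3| < delta gives both |y + 3| < 1 and |y + 3| < eps/185, so |(-4y^3 + 6y^2 + 5y + 8) − 155| < eps.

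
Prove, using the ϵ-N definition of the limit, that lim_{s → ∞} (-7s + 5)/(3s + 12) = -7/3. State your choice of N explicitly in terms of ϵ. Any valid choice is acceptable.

Suppose ϵ > 0. We seek N > 0 such that s > N implies |(-7s + 5)/(3s + 12) + 7/3| < ϵ.
(-7s + 5)/(3s + 12) + 7/3 = (3(-7s + 5) − (-7)(3s + 12)) / (3(3s + 12)) = 99/(3(3s + 12)).
For s > 0 we have 3s + 12 > 3s, so |(-7s + 5)/(3s + 12) + 7/3| = 99/(3(3s + 12)) < 99/(3·3s) = 11/s.
Thus |(-7s + 5)/(3s + 12) + 7/3| < ϵ whenever s > 11/ϵ.
Take N = 11/ϵ. If s > N then |(-7s + 5)/(3s + 12) + 7/3| < 11/s < ϵ.

N = 11/ϵ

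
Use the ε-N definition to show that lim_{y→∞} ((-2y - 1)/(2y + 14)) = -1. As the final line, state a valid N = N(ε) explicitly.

Fix ε > 0. We seek N > 0 such that y > N implies |(-2y - 1)/(2y + 14) + 1| < ε.
(-2y - 1)/(2y + 14) + 1 = (2(-2y - 1) − (-2)(2y + 14)) / (2(2y + 14)) = 26/(2(2y + 14)).
For y > 0 we have 2y + 14 > 2y, so |(-2y - 1)/(2y + 14) + 1| = 26/(2(2y + 14)) < 26/(2·2y) = (13/2)/y.
Thus |(-2y - 1)/(2y + 14) + 1| < ε whenever y > (13/2)/ε.
Take N = (13/2)/ε. If y > N then |(-2y - 1)/(2y + 14) + 1| < (13/2)/y < ε.

N = (13/2)/ε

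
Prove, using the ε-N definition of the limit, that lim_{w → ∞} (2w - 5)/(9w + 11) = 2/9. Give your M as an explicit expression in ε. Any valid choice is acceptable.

Let ε > 0. We seek M > 0 such that w > M implies |(2w - 5)/(9w + 11) − (2/9)| < ε.
(2w - 5)/(9w + 11) − (2/9) = (9(2w - 5) − 2(9w + 11)) / (9(9w + 11)) = -67/(9(9w + 11)).
For w > 0 we have 9w + 11 > 9w, so |(2w - 5)/(9w + 11) − (2/9)| = 67/(9(9w + 11)) < 67/(9·9w) = (67/81)/w.
Thus |(2w - 5)/(9w + 11) − (2/9)| < ε whenever w > (67/81)/ε.
Take M = (67/81)/ε. If w > M then |(2w - 5)/(9w + 11) − (2/9)| < (67/81)/w < ε.

M = (67/81)/ε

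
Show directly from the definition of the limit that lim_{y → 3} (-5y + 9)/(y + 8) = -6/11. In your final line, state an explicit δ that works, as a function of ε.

Let ε > 0 be given. We want δ > 0 with 0 < |y − 3| < δ ⇒ |(-5y + 9)/(y + 8) + 6/11| < ε.
Combining over a common denominator, (-5y + 9)/(y + 8) + 6/11 = [(-5y + 9)·11 − (-6)·(y + 8)] / [11·(y + 8)] = -49(y − 3) / (11(y + 8)).
So |(-5y + 9)/(y + 8) + 6/11| = 49|y − 3| / (11·|y + 8|).
Require δ ≤ 11/2, so |y + 8| ≥ |11| − |y − 3| > 11 − 11/2 = 11/2.
Hence |(-5y + 9)/(y + 8) + 6/11| < 49|y − 3|/(11·(11/2)) = (98/121)|y − 3|, which is < ε once |y − 3| < (121/98)ε.
Take δ = min(11/2, (121/98)ε). Then 0 < |y − 3| < δ forces both bounds, so |(-5y + 9)/(y + 8) + 6/11| < ε.

δ = min(11/2, (121/98)ε)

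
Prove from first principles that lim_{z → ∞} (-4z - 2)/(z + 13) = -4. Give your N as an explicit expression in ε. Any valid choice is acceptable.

N = 50/ε

Suppose ε > 0. We seek N > 0 such that z > N implies |(-4z - 2)/(z + 13) + 4| < ε.
(-4z - 2)/(z + 13) + 4 = ((-4z - 2) − (-4)(z + 13)) / ((z + 13)) = 50/((z + 13)).
For z > 0 we have z + 13 > z, so |(-4z - 2)/(z + 13) + 4| = 50/((z + 13)) < 50/(z) = 50/z.
Thus |(-4z - 2)/(z + 13) + 4| < ε whenever z > 50/ε.
Take N = 50/ε. If z > N then |(-4z - 2)/(z + 13) + 4| < 50/z < ε.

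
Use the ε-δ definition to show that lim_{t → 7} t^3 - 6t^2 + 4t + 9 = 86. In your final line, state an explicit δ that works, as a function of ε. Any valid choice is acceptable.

Suppose ε > 0. We want δ > 0 such that 0 < |t − 7| < δ implies |(t^3 - 6t^2 + 4t + 9) − 86| < ε.
(t^3 - 6t^2 + 4t + 9) − 86 = t^3 - 6t^2 + 4t - 77 = (t − 7)(t^2 + t + 11).
So |(t^3 - 6t^2 + 4t + 9) − 86| = |t − 7|·|t^2 + t + 11|.
Require δ ≤ 1. Then |t − 7| < 1 gives |t| < 8, and by the triangle inequality |t^2 + t + 11| ≤ 8^2 + 8 + 11 = 83.
Hence |(t^3 - 6t^2 + 4t + 9) − 86| ≤ 83|t − 7| < ε provided |t − 7| < ε/83.
Take δ = min(1, ε/83). Then 0 < |t − 7| < δ gives both |t − 7| < 1 and |t − 7| < ε/83, so |(t^3 - 6t^2 + 4t + 9) − 86| < ε.

δ = min(1, ε/83)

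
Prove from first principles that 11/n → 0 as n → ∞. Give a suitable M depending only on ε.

Fix ε > 0. For n ≥ 1, |11/n − 0| = 11/(n) ≤ 11/n.
We need 11/n < ε, i.e. n > 11/ε.
Take M = 11/ε. If n > M then |11/n| ≤ 11/n < ε.

M = 11/ε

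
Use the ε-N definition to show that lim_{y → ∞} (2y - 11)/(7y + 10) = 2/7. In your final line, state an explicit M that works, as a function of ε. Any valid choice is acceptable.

Let ε > 0 be given. We seek M > 0 such that y > M implies |(2y - 11)/(7y + 10) − (2/7)| < ε.
(2y - 11)/(7y + 10) − (2/7) = (7(2y - 11) − 2(7y + 10)) / (7(7y + 10)) = -97/(7(7y + 10)).
For y > 0 we have 7y + 10 > 7y, so |(2y - 11)/(7y + 10) − (2/7)| = 97/(7(7y + 10)) < 97/(7·7y) = (97/49)/y.
Thus |(2y - 11)/(7y + 10) − (2/7)| < ε whenever y > (97/49)/ε.
Take M = (97/49)/ε. If y > M then |(2y - 11)/(7y + 10) − (2/7)| < (97/49)/y < ε.

M = (97/49)/ε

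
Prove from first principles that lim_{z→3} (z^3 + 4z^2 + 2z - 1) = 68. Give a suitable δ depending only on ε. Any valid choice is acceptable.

Let ε > 0 be given. We want δ > 0 such that 0 < |z − 3| < δ implies |(z^3 + 4z^2 + 2z - 1) − 68| < ε.
(z^3 + 4z^2 + 2z - 1) − 68 = z^3 + 4z^2 + 2z - 69 = (z − 3)(z^2 + 7z + 23).
So |(z^3 + 4z^2 + 2z - 1) − 68| = |z − 3|·|z^2 + 7z + 23|.
Assume first that |z − 3| < 2, so |z| < 5. Then |z^2 + 7z + 23| ≤ 5^2 + 7·5 + 23 = 83.
Hence |(z^3 + 4z^2 + 2z - 1) − 68| ≤ 83|z − 3| < ε provided |z − 3| < ε/83.
Take δ = min(2, ε/83). Then 0 < |z − 3| < δ gives both |z − 3| < 2 and |z − 3| < ε/83, so |(z^3 + 4z^2 + 2z - 1) − 68| < ε.

δ = min(2, ε/83)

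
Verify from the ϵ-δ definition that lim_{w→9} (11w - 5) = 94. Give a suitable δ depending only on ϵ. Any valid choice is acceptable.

δ = ϵ/11

Suppose ϵ > 0. We need δ > 0 so that 0 < |w − 9| < δ implies |(11w - 5) − 94| < ϵ.
|(11w - 5) − 94| = |11w - 99| = 11|w − 9|.
So 11|w − 9| < ϵ exactly when |w − 9| < ϵ/11.
Choosing δ = ϵ/11 gives |(11w - 5) − 94| = 11|w − 9| < ϵ whenever |w − 9| < δ.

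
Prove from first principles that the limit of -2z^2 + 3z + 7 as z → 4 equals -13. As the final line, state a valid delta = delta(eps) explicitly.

Suppose eps > 0. We want delta > 0 such that 0 < |z − 4| < delta implies |(-2z^2 + 3z + 7) + 13| < eps.
(-2z^2 + 3z + 7) + 13 = -2z^2 + 3z + 20 = (z − 4)(-2z - 5).
So |(-2z^2 + 3z + 7) + 13| = |z − 4|·|-2z - 5|.
Assume first that |z − 4| < 2, so |z| < 6. Then |-2z - 5| ≤ 2·6 + 5 = 17.
Hence |(-2z^2 + 3z + 7) + 13| ≤ 17|z − 4| < eps provided |z − 4| < eps/17.
Take delta = min(2, eps/17). Then 0 < |z − 4| < delta gives both |z − 4| < 2 and |z − 4| < eps/17, so |(-2z^2 + 3z + 7) + 13| < eps.

delta = min(2, eps/17)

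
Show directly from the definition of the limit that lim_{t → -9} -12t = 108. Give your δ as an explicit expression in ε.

δ = ε/12

Let ε > 0. We need δ > 0 so that 0 < |t + 9| < δ implies |(-12t) − 108| < ε.
Since (-12t) − 108 = -12(t + 9), we have |(-12t) − 108| = 12|t + 9|.
So 12|t + 9| < ε exactly when |t + 9| < ε/12.
Take δ = ε/12. If 0 < |t + 9| < δ then |(-12t) − 108| = 12|t + 9| < 12·(ε/12) = ε.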